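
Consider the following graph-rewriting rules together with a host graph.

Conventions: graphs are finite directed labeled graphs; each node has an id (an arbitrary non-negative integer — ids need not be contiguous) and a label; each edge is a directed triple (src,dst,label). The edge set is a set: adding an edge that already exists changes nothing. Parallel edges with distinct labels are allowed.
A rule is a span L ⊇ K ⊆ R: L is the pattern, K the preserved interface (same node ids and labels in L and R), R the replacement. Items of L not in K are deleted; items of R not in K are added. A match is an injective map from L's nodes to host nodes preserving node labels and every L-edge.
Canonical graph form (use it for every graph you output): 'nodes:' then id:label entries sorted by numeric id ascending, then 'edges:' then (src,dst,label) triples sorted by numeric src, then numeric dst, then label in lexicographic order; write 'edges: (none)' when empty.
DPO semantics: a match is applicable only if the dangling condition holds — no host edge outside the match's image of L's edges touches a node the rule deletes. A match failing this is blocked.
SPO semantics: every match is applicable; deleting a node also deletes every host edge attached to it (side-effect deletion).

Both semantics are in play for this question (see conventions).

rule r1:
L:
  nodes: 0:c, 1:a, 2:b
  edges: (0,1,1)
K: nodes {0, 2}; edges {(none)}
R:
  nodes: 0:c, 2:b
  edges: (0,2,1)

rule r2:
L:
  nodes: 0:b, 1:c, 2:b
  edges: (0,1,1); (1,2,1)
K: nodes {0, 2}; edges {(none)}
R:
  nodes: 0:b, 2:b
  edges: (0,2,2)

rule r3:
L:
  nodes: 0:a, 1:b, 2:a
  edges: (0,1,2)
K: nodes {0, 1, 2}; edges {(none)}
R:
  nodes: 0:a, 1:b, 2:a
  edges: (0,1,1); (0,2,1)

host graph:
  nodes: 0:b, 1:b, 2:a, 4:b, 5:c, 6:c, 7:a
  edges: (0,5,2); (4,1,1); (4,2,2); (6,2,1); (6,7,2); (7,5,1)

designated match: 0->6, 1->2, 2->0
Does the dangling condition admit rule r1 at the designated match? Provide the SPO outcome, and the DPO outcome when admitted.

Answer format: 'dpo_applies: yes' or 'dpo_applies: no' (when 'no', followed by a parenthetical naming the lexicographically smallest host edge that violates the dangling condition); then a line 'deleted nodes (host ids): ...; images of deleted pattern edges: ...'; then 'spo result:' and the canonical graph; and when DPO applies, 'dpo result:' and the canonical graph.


dpo_applies: no
(the rule deletes node 2, which keeps host edge (4,2,2) outside the match image — the dangling condition fails, DPO blocks; SPO proceeds and side-deletes such edges)
deleted nodes (host ids): 2; images of deleted pattern edges: (6,2,1)
spo result:
nodes: 0:b, 1:b, 4:b, 5:c, 6:c, 7:a
edges: (0,5,2); (4,1,1); (6,0,1); (6,7,2); (7,5,1)


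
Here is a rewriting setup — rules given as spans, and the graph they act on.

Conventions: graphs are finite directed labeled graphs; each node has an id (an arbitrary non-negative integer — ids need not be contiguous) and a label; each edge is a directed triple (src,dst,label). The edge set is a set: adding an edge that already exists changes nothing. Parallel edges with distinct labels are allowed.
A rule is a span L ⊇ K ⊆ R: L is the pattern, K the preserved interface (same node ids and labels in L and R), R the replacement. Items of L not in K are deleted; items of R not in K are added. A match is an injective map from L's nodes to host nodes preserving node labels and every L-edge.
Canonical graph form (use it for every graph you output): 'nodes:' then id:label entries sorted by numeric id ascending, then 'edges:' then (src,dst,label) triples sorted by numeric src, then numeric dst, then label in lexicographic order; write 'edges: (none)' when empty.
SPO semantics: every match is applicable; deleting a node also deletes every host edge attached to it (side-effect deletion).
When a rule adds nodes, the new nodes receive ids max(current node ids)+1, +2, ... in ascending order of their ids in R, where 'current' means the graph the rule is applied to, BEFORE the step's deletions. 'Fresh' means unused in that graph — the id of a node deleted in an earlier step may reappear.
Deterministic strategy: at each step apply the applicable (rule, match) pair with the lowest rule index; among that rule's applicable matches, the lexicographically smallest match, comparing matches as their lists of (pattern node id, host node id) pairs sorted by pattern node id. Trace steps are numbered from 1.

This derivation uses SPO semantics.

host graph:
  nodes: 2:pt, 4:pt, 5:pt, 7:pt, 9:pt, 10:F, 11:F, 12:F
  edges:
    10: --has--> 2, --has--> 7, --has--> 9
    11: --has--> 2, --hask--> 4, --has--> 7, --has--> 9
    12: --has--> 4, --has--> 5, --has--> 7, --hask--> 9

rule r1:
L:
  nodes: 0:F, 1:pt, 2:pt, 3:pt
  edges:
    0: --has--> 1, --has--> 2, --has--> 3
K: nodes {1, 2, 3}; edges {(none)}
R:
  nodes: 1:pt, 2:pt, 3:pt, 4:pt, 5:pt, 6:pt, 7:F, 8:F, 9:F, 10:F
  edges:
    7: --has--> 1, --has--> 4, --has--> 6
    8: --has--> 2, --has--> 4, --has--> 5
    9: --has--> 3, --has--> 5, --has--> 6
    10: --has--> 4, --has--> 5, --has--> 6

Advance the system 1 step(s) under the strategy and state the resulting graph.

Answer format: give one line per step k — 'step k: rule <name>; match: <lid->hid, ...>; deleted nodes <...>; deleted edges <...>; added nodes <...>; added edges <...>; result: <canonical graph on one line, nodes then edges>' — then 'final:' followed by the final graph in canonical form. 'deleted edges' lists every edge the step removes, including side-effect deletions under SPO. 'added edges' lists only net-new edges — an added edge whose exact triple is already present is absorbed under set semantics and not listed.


step 1: rule r1; match: 0->10, 1->2, 2->7, 3->9; deleted nodes 10; deleted edges (10,2,has); (10,7,has); (10,9,has); added nodes 13, 14, 15, 16, 17, 18, 19; added edges (16,2,has); (16,13,has); (16,15,has); (17,7,has); (17,13,has); (17,14,has); (18,9,has); (18,14,has); (18,15,has); (19,13,has); (19,14,has); (19,15,has); result: nodes: 2:pt, 4:pt, 5:pt, 7:pt, 9:pt, 11:F, 12:F, 13:pt, 14:pt, 15:pt, 16:F, 17:F, 18:F, 19:F edges: (11,2,has); (11,4,hask); (11,7,has); (11,9,has); (12,4,has); (12,5,has); (12,7,has); (12,9,hask); (16,2,has); (16,13,has); (16,15,has); (17,7,has); (17,13,has); (17,14,has); (18,9,has); (18,14,has); (18,15,has); (19,13,has); (19,14,has); (19,15,has)
final:
nodes: 2:pt, 4:pt, 5:pt, 7:pt, 9:pt, 11:F, 12:F, 13:pt, 14:pt, 15:pt, 16:F, 17:F, 18:F, 19:F
edges: (11,2,has); (11,4,hask); (11,7,has); (11,9,has); (12,4,has); (12,5,has); (12,7,has); (12,9,hask); (16,2,has); (16,13,has); (16,15,has); (17,7,has); (17,13,has); (17,14,has); (18,9,has); (18,14,has); (18,15,has); (19,13,has); (19,14,has); (19,15,has)


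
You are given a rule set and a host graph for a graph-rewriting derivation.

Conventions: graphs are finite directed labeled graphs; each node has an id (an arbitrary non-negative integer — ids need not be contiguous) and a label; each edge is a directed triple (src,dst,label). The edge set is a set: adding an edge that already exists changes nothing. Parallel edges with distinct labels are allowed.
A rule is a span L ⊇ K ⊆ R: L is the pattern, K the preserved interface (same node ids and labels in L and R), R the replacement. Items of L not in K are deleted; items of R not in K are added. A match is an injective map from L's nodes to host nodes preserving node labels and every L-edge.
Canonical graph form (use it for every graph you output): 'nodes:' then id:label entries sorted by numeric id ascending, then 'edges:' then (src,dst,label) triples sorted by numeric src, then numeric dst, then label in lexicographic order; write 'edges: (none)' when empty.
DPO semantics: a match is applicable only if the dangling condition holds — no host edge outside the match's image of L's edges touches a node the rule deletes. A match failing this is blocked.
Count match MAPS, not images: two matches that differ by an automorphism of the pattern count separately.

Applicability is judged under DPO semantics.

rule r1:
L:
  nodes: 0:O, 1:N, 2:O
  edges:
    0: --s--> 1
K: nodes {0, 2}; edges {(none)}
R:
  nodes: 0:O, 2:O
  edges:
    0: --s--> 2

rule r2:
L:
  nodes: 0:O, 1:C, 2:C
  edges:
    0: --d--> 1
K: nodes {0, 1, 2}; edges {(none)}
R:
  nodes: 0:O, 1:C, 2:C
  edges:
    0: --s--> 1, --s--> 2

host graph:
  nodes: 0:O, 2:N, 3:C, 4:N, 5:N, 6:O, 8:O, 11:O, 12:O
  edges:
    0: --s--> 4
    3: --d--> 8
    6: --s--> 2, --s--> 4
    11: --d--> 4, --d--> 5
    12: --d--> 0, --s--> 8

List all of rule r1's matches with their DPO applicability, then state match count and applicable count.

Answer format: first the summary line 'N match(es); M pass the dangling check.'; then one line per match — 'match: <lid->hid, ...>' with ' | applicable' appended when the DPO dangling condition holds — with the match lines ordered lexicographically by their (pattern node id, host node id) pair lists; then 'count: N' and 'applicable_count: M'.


12 match(es); 4 pass the dangling check.
match: 0->0, 1->4, 2->6
match: 0->0, 1->4, 2->8
match: 0->0, 1->4, 2->11
match: 0->0, 1->4, 2->12
match: 0->6, 1->2, 2->0 | applicable
match: 0->6, 1->2, 2->8 | applicable
match: 0->6, 1->2, 2->11 | applicable
match: 0->6, 1->2, 2->12 | applicable
match: 0->6, 1->4, 2->0
match: 0->6, 1->4, 2->8
match: 0->6, 1->4, 2->11
match: 0->6, 1->4, 2->12
count: 12
applicable_count: 4


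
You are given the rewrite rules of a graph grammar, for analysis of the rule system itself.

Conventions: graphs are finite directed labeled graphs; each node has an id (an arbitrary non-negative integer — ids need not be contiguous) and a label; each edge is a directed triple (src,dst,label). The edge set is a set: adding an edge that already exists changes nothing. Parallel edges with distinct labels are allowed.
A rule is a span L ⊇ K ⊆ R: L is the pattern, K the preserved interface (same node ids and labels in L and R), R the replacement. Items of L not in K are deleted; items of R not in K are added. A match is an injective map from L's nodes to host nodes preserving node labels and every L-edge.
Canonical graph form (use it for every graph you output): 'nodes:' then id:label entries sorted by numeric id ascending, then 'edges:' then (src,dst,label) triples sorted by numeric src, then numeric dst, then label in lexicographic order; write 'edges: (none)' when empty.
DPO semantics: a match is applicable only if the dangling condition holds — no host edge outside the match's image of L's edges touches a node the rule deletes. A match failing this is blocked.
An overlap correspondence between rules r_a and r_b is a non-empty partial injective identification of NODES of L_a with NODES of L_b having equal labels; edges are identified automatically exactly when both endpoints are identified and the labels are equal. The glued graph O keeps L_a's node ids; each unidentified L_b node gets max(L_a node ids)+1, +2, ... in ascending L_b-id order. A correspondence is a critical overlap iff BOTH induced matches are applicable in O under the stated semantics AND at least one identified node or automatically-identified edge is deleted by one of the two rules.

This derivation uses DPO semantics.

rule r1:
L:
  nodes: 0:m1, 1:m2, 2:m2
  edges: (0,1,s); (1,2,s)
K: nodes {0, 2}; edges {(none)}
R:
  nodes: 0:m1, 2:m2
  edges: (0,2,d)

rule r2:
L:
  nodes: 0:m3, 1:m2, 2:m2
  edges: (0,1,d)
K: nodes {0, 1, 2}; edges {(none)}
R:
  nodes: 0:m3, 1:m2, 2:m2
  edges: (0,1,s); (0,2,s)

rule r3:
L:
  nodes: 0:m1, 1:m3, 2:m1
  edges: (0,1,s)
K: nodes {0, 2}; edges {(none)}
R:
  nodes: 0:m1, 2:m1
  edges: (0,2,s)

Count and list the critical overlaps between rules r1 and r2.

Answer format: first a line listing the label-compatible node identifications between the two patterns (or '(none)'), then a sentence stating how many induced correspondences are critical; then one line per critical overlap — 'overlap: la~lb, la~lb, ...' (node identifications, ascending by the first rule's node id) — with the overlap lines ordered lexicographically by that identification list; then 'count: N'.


label-compatible node identifications between L(r1) and L(r2): 1~1, 1~2, 2~1, 2~2
2 of the induced correspondences are critical overlaps of r1 and r2.
overlap: 1~2
overlap: 1~2, 2~1
count: 2


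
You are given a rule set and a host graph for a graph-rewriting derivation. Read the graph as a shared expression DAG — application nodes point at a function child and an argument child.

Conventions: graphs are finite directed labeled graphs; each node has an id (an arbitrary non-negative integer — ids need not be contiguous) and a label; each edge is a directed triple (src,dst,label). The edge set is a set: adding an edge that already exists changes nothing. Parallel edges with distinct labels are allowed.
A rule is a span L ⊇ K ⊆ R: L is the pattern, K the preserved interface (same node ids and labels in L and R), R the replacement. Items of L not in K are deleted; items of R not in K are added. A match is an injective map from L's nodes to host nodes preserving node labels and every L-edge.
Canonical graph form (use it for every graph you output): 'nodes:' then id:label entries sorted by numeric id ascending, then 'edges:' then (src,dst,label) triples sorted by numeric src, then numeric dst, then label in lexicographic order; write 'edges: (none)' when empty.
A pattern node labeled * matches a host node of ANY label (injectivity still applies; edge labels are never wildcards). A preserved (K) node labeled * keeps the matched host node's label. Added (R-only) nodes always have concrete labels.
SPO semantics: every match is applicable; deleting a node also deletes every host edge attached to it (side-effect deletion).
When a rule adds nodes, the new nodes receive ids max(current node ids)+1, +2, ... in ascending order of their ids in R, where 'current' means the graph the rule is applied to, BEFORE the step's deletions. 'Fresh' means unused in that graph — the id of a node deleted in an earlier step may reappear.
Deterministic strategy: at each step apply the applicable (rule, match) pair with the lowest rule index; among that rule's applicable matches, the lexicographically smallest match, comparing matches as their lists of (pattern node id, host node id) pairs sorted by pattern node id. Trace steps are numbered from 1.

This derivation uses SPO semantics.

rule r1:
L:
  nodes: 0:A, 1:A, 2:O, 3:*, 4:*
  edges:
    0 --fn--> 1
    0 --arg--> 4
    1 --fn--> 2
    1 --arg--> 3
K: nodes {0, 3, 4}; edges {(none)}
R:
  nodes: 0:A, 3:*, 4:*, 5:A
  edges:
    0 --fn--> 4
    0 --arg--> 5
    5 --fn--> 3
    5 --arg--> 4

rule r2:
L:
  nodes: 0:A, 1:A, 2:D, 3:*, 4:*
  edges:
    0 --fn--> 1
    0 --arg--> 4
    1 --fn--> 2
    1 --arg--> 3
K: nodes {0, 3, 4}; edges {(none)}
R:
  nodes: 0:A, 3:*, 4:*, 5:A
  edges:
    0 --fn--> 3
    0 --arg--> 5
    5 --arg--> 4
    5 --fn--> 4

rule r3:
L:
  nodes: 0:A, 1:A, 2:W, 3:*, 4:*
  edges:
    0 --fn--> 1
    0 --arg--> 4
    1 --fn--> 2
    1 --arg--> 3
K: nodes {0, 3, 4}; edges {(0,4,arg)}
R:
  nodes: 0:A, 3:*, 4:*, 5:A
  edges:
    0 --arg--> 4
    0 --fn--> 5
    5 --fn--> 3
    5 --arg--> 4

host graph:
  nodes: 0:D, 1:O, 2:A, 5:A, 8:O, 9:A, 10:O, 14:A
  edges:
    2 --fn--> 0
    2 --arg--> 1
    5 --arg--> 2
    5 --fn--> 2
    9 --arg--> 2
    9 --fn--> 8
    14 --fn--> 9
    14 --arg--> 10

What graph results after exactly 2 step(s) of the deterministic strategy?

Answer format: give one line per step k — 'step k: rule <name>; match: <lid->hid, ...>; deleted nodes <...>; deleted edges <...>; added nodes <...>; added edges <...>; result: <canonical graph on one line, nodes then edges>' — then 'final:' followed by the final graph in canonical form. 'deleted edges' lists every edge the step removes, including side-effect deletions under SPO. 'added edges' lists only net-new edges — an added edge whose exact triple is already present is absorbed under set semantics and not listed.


step 1: rule r1; match: 0->14, 1->9, 2->8, 3->2, 4->10; deleted nodes 8, 9; deleted edges (9,2,arg); (9,8,fn); (14,9,fn); (14,10,arg); added nodes 15; added edges (14,10,fn); (14,15,arg); (15,2,fn); (15,10,arg); result: nodes: 0:D, 1:O, 2:A, 5:A, 10:O, 14:A, 15:A edges: (2,0,fn); (2,1,arg); (5,2,arg); (5,2,fn); (14,10,fn); (14,15,arg); (15,2,fn); (15,10,arg)
step 2: rule r2; match: 0->15, 1->2, 2->0, 3->1, 4->10; deleted nodes 0, 2; deleted edges (2,0,fn); (2,1,arg); (5,2,arg); (5,2,fn); (15,2,fn); (15,10,arg); added nodes 16; added edges (15,1,fn); (15,16,arg); (16,10,arg); (16,10,fn); result: nodes: 1:O, 5:A, 10:O, 14:A, 15:A, 16:A edges: (14,10,fn); (14,15,arg); (15,1,fn); (15,16,arg); (16,10,arg); (16,10,fn)
final:
nodes: 1:O, 5:A, 10:O, 14:A, 15:A, 16:A
edges: (14,10,fn); (14,15,arg); (15,1,fn); (15,16,arg); (16,10,arg); (16,10,fn)


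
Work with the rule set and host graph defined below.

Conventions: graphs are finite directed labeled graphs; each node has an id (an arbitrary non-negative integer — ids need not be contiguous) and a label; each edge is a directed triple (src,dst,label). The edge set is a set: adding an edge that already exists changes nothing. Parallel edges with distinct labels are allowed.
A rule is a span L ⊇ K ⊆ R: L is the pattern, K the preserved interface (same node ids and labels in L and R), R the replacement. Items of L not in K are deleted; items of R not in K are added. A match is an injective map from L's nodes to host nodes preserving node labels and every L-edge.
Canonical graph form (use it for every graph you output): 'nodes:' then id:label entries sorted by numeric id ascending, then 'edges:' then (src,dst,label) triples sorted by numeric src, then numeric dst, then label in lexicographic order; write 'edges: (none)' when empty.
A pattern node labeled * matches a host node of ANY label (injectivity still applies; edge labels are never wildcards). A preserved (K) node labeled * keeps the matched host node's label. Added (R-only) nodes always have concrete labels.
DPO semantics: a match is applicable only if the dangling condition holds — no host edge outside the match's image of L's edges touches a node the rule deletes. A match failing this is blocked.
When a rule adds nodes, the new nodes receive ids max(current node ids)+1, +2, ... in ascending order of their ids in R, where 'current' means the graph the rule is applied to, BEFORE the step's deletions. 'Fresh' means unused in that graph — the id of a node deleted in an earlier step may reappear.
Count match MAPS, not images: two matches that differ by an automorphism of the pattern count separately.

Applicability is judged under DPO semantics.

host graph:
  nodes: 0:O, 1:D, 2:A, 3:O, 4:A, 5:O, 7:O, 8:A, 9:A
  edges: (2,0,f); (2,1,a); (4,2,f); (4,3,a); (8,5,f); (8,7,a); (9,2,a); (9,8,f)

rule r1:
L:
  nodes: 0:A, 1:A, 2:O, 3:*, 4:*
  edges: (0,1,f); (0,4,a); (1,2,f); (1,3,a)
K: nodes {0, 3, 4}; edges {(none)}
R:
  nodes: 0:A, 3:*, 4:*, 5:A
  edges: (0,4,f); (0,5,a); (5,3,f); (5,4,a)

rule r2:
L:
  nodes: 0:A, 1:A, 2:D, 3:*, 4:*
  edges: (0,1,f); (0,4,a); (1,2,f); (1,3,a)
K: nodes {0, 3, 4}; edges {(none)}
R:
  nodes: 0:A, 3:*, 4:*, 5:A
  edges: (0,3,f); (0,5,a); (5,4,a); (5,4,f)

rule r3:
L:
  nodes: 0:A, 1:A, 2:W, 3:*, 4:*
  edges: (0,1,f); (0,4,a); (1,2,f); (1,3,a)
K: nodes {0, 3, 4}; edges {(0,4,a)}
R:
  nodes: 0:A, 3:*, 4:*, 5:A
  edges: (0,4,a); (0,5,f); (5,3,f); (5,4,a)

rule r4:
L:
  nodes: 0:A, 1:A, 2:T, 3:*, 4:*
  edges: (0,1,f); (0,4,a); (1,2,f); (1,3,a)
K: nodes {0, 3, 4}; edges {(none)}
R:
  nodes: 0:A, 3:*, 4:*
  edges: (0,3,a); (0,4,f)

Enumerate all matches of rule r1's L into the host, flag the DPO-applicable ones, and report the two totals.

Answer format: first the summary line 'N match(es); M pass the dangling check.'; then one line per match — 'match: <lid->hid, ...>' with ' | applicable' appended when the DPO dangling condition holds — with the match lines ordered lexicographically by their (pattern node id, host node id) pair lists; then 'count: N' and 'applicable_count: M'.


2 match(es); 1 pass the dangling check.
match: 0->4, 1->2, 2->0, 3->1, 4->3
match: 0->9, 1->8, 2->5, 3->7, 4->2 | applicable
count: 2
applicable_count: 1


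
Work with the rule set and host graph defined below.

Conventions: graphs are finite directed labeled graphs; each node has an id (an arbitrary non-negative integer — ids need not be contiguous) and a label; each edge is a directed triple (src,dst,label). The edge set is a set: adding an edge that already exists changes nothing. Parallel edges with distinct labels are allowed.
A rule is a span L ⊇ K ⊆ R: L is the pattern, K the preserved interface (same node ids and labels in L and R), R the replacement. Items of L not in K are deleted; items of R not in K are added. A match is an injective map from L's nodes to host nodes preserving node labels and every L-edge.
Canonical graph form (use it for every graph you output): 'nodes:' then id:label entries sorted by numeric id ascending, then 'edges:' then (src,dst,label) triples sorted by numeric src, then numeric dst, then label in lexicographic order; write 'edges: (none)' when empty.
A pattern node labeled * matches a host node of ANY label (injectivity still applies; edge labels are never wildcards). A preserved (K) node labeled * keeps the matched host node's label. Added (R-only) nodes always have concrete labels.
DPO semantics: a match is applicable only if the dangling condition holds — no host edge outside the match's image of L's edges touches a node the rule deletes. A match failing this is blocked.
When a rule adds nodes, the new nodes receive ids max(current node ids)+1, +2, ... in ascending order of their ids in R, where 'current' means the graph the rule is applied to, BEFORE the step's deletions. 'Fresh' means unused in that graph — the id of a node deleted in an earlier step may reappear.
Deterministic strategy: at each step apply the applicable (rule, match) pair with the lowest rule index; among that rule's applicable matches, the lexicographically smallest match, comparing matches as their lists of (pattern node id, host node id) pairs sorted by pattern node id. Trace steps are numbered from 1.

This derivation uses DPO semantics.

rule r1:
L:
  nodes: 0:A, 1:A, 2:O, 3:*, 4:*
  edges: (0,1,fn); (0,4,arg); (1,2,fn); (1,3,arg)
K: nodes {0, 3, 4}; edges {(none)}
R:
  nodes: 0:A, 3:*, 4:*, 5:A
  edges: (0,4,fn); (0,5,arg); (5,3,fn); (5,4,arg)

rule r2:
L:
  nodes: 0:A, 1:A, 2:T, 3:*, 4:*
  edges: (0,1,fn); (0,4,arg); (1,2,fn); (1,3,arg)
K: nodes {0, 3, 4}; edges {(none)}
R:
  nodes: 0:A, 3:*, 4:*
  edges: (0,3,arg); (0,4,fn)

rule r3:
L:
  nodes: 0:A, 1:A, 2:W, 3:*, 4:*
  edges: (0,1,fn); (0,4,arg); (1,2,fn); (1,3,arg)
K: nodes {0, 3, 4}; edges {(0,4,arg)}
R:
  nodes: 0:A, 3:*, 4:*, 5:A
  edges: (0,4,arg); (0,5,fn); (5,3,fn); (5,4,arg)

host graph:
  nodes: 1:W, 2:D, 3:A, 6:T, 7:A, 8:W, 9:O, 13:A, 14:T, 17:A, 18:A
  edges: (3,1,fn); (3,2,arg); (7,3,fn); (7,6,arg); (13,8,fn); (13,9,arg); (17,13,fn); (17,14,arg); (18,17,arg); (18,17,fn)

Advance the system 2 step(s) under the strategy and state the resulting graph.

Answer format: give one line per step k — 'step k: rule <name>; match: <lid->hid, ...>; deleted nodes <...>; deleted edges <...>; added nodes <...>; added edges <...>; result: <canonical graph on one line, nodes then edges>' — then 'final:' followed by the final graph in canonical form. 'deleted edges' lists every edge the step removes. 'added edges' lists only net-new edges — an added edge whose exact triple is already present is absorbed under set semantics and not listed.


step 1: rule r3; match: 0->7, 1->3, 2->1, 3->2, 4->6; deleted nodes 1, 3; deleted edges (3,1,fn); (3,2,arg); (7,3,fn); added nodes 19; added edges (7,19,fn); (19,2,fn); (19,6,arg); result: nodes: 2:D, 6:T, 7:A, 8:W, 9:O, 13:A, 14:T, 17:A, 18:A, 19:A edges: (7,6,arg); (7,19,fn); (13,8,fn); (13,9,arg); (17,13,fn); (17,14,arg); (18,17,arg); (18,17,fn); (19,2,fn); (19,6,arg)
step 2: rule r3; match: 0->17, 1->13, 2->8, 3->9, 4->14; deleted nodes 8, 13; deleted edges (13,8,fn); (13,9,arg); (17,13,fn); added nodes 20; added edges (17,20,fn); (20,9,fn); (20,14,arg); result: nodes: 2:D, 6:T, 7:A, 9:O, 14:T, 17:A, 18:A, 19:A, 20:A edges: (7,6,arg); (7,19,fn); (17,14,arg); (17,20,fn); (18,17,arg); (18,17,fn); (19,2,fn); (19,6,arg); (20,9,fn); (20,14,arg)
final:
nodes: 2:D, 6:T, 7:A, 9:O, 14:T, 17:A, 18:A, 19:A, 20:A
edges: (7,6,arg); (7,19,fn); (17,14,arg); (17,20,fn); (18,17,arg); (18,17,fn); (19,2,fn); (19,6,arg); (20,9,fn); (20,14,arg)


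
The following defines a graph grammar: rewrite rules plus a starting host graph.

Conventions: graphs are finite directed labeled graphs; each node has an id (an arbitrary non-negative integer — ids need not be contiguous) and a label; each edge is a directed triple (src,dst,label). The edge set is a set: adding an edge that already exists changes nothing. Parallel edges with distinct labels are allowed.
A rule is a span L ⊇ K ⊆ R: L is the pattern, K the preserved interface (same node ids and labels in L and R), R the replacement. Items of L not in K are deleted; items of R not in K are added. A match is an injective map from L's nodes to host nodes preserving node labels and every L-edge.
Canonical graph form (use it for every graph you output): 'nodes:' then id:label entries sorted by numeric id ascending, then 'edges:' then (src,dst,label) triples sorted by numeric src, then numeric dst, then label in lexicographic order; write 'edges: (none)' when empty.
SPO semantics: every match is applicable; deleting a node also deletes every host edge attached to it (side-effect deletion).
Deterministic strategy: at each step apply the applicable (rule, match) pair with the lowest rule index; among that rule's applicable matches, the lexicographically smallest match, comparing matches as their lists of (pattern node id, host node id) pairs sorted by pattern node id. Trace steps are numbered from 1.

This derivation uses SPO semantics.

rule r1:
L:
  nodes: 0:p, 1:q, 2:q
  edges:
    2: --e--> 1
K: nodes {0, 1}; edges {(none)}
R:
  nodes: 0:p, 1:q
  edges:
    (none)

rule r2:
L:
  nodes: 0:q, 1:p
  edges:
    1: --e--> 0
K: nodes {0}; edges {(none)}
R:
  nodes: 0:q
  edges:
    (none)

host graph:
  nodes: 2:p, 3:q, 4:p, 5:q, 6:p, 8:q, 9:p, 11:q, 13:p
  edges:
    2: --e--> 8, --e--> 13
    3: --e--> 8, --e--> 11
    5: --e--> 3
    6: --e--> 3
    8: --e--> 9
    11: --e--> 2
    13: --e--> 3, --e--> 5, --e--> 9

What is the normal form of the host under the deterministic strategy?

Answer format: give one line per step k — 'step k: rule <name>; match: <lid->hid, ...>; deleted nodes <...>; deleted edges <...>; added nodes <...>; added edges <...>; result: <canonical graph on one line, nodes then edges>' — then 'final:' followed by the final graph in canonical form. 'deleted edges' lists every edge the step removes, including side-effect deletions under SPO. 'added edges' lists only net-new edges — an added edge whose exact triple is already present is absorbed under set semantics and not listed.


step 1: rule r1; match: 0->2, 1->3, 2->5; deleted nodes 5; deleted edges (5,3,e); (13,5,e); added nodes (none); added edges (none); result: nodes: 2:p, 3:q, 4:p, 6:p, 8:q, 9:p, 11:q, 13:p edges: (2,8,e); (2,13,e); (3,8,e); (3,11,e); (6,3,e); (8,9,e); (11,2,e); (13,3,e); (13,9,e)
step 2: rule r1; match: 0->2, 1->8, 2->3; deleted nodes 3; deleted edges (3,8,e); (3,11,e); (6,3,e); (13,3,e); added nodes (none); added edges (none); result: nodes: 2:p, 4:p, 6:p, 8:q, 9:p, 11:q, 13:p edges: (2,8,e); (2,13,e); (8,9,e); (11,2,e); (13,9,e)
step 3: rule r2; match: 0->8, 1->2; deleted nodes 2; deleted edges (2,8,e); (2,13,e); (11,2,e); added nodes (none); added edges (none); result: nodes: 4:p, 6:p, 8:q, 9:p, 11:q, 13:p edges: (8,9,e); (13,9,e)
final:
nodes: 4:p, 6:p, 8:q, 9:p, 11:q, 13:p
edges: (8,9,e); (13,9,e)


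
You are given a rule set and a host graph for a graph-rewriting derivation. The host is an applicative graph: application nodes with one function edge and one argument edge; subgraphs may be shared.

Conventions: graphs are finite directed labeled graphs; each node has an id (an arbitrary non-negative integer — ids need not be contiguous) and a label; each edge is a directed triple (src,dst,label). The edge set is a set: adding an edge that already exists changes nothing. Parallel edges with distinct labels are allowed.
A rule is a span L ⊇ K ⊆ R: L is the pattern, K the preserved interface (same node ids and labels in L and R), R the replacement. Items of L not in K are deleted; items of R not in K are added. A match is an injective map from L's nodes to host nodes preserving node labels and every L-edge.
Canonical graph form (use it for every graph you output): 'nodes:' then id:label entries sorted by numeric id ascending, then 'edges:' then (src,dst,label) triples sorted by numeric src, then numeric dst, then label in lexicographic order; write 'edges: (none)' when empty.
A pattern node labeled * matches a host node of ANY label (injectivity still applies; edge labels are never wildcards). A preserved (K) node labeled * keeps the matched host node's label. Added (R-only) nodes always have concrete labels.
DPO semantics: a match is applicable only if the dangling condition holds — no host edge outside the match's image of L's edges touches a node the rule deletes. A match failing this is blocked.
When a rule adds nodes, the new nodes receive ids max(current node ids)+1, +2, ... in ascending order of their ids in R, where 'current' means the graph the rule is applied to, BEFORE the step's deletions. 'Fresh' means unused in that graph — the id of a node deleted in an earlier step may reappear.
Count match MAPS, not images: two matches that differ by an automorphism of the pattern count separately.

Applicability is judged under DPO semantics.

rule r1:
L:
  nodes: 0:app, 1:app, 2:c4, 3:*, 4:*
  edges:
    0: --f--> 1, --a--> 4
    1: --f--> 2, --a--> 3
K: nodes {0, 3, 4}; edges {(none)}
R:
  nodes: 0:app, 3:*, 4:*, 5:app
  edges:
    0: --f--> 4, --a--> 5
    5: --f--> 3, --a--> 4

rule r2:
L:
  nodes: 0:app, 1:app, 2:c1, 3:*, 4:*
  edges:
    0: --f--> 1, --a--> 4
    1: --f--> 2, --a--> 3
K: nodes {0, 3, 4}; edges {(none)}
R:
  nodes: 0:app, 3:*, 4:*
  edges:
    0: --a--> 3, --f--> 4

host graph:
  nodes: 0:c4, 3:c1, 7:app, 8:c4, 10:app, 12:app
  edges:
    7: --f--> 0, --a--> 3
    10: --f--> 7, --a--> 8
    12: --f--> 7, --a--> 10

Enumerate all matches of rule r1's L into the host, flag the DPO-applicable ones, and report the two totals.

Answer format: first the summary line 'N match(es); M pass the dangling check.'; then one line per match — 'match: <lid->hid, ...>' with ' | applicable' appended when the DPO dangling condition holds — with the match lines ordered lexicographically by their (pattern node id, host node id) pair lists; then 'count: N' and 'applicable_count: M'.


2 match(es); 0 pass the dangling check.
match: 0->10, 1->7, 2->0, 3->3, 4->8
match: 0->12, 1->7, 2->0, 3->3, 4->10
count: 2
applicable_count: 0


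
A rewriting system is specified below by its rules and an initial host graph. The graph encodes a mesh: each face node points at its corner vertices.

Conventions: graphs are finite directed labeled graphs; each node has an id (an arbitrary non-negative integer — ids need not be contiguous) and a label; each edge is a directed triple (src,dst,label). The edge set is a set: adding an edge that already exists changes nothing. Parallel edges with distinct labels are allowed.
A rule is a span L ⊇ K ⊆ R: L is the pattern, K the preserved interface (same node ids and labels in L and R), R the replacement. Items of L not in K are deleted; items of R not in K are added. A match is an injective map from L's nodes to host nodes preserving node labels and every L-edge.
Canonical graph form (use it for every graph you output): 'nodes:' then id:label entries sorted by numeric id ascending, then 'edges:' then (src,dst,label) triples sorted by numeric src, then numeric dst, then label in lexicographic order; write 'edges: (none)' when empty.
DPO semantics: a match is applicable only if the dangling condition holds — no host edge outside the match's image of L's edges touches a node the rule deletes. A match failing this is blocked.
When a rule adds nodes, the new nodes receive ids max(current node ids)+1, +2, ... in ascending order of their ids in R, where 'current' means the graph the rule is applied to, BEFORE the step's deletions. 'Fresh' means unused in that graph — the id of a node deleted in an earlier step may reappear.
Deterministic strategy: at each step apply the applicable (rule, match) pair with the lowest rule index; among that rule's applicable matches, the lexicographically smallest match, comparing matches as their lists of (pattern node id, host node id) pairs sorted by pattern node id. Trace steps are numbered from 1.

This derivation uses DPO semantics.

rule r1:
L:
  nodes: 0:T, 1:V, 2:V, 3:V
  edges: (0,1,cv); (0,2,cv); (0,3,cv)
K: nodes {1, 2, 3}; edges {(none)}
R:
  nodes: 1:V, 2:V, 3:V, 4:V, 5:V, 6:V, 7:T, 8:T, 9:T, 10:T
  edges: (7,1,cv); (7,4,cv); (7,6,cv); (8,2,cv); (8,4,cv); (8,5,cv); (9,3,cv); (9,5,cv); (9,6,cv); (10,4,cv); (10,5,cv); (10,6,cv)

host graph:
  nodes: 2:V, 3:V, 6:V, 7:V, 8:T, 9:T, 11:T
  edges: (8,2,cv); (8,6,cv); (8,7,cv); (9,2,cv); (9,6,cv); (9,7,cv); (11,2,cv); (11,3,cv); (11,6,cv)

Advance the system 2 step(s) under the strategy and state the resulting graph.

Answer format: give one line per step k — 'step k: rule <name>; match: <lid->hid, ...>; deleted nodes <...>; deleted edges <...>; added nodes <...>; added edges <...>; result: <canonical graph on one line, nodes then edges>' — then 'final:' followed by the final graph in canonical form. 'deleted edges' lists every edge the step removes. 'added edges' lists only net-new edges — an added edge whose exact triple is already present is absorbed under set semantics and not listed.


step 1: rule r1; match: 0->8, 1->2, 2->6, 3->7; deleted nodes 8; deleted edges (8,2,cv); (8,6,cv); (8,7,cv); added nodes 12, 13, 14, 15, 16, 17, 18; added edges (15,2,cv); (15,12,cv); (15,14,cv); (16,6,cv); (16,12,cv); (16,13,cv); (17,7,cv); (17,13,cv); (17,14,cv); (18,12,cv); (18,13,cv); (18,14,cv); result: nodes: 2:V, 3:V, 6:V, 7:V, 9:T, 11:T, 12:V, 13:V, 14:V, 15:T, 16:T, 17:T, 18:T edges: (9,2,cv); (9,6,cv); (9,7,cv); (11,2,cv); (11,3,cv); (11,6,cv); (15,2,cv); (15,12,cv); (15,14,cv); (16,6,cv); (16,12,cv); (16,13,cv); (17,7,cv); (17,13,cv); (17,14,cv); (18,12,cv); (18,13,cv); (18,14,cv)
step 2: rule r1; match: 0->9, 1->2, 2->6, 3->7; deleted nodes 9; deleted edges (9,2,cv); (9,6,cv); (9,7,cv); added nodes 19, 20, 21, 22, 23, 24, 25; added edges (22,2,cv); (22,19,cv); (22,21,cv); (23,6,cv); (23,19,cv); (23,20,cv); (24,7,cv); (24,20,cv); (24,21,cv); (25,19,cv); (25,20,cv); (25,21,cv); result: nodes: 2:V, 3:V, 6:V, 7:V, 11:T, 12:V, 13:V, 14:V, 15:T, 16:T, 17:T, 18:T, 19:V, 20:V, 21:V, 22:T, 23:T, 24:T, 25:T edges: (11,2,cv); (11,3,cv); (11,6,cv); (15,2,cv); (15,12,cv); (15,14,cv); (16,6,cv); (16,12,cv); (16,13,cv); (17,7,cv); (17,13,cv); (17,14,cv); (18,12,cv); (18,13,cv); (18,14,cv); (22,2,cv); (22,19,cv); (22,21,cv); (23,6,cv); (23,19,cv); (23,20,cv); (24,7,cv); (24,20,cv); (24,21,cv); (25,19,cv); (25,20,cv); (25,21,cv)
final:
nodes: 2:V, 3:V, 6:V, 7:V, 11:T, 12:V, 13:V, 14:V, 15:T, 16:T, 17:T, 18:T, 19:V, 20:V, 21:V, 22:T, 23:T, 24:T, 25:T
edges: (11,2,cv); (11,3,cv); (11,6,cv); (15,2,cv); (15,12,cv); (15,14,cv); (16,6,cv); (16,12,cv); (16,13,cv); (17,7,cv); (17,13,cv); (17,14,cv); (18,12,cv); (18,13,cv); (18,14,cv); (22,2,cv); (22,19,cv); (22,21,cv); (23,6,cv); (23,19,cv); (23,20,cv); (24,7,cv); (24,20,cv); (24,21,cv); (25,19,cv); (25,20,cv); (25,21,cv)


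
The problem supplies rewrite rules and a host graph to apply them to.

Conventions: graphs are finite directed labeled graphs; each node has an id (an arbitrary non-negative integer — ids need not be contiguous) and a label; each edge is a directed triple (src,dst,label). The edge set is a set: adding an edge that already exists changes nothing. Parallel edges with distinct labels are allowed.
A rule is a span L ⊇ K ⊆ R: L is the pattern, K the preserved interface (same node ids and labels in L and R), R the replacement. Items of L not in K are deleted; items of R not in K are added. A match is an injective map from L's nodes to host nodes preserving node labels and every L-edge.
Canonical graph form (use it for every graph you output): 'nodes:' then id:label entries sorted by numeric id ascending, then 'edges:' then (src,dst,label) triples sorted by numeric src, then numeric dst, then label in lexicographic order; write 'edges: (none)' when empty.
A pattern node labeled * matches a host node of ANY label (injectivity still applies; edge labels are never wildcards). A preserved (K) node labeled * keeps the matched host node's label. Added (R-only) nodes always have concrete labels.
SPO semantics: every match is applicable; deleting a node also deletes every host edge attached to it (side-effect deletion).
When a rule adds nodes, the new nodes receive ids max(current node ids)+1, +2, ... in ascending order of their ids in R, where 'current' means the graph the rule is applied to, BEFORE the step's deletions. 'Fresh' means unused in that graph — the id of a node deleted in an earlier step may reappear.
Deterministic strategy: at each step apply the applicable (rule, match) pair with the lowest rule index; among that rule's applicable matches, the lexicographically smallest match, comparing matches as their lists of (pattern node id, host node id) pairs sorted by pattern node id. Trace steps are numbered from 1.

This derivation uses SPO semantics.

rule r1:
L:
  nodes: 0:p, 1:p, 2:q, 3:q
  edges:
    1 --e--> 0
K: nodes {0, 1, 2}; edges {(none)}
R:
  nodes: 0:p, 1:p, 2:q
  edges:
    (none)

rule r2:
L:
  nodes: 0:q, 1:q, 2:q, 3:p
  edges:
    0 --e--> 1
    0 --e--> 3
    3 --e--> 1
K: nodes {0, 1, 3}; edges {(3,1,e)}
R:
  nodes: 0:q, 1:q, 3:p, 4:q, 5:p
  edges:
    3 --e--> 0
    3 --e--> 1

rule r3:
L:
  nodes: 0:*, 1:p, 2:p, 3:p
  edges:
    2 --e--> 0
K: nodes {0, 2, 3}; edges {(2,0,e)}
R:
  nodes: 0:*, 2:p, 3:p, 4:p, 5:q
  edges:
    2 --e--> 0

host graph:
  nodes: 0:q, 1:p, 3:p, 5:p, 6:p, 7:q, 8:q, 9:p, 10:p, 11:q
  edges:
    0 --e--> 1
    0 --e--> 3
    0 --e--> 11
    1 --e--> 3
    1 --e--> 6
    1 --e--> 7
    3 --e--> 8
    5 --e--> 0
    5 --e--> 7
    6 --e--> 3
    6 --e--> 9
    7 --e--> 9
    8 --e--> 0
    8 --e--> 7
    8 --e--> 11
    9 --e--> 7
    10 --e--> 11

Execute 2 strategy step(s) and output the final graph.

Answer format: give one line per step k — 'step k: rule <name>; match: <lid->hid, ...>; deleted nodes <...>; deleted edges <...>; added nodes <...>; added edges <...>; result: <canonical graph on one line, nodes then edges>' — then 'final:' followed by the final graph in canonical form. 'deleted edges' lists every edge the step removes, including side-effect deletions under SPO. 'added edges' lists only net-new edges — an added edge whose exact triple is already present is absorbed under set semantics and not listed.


step 1: rule r1; match: 0->3, 1->1, 2->0, 3->7; deleted nodes 7; deleted edges (1,3,e); (1,7,e); (5,7,e); (7,9,e); (8,7,e); (9,7,e); added nodes (none); added edges (none); result: nodes: 0:q, 1:p, 3:p, 5:p, 6:p, 8:q, 9:p, 10:p, 11:q edges: (0,1,e); (0,3,e); (0,11,e); (1,6,e); (3,8,e); (5,0,e); (6,3,e); (6,9,e); (8,0,e); (8,11,e); (10,11,e)
step 2: rule r1; match: 0->3, 1->6, 2->0, 3->8; deleted nodes 8; deleted edges (3,8,e); (6,3,e); (8,0,e); (8,11,e); added nodes (none); added edges (none); result: nodes: 0:q, 1:p, 3:p, 5:p, 6:p, 9:p, 10:p, 11:q edges: (0,1,e); (0,3,e); (0,11,e); (1,6,e); (5,0,e); (6,9,e); (10,11,e)
final:
nodes: 0:q, 1:p, 3:p, 5:p, 6:p, 9:p, 10:p, 11:q
edges: (0,1,e); (0,3,e); (0,11,e); (1,6,e); (5,0,e); (6,9,e); (10,11,e)


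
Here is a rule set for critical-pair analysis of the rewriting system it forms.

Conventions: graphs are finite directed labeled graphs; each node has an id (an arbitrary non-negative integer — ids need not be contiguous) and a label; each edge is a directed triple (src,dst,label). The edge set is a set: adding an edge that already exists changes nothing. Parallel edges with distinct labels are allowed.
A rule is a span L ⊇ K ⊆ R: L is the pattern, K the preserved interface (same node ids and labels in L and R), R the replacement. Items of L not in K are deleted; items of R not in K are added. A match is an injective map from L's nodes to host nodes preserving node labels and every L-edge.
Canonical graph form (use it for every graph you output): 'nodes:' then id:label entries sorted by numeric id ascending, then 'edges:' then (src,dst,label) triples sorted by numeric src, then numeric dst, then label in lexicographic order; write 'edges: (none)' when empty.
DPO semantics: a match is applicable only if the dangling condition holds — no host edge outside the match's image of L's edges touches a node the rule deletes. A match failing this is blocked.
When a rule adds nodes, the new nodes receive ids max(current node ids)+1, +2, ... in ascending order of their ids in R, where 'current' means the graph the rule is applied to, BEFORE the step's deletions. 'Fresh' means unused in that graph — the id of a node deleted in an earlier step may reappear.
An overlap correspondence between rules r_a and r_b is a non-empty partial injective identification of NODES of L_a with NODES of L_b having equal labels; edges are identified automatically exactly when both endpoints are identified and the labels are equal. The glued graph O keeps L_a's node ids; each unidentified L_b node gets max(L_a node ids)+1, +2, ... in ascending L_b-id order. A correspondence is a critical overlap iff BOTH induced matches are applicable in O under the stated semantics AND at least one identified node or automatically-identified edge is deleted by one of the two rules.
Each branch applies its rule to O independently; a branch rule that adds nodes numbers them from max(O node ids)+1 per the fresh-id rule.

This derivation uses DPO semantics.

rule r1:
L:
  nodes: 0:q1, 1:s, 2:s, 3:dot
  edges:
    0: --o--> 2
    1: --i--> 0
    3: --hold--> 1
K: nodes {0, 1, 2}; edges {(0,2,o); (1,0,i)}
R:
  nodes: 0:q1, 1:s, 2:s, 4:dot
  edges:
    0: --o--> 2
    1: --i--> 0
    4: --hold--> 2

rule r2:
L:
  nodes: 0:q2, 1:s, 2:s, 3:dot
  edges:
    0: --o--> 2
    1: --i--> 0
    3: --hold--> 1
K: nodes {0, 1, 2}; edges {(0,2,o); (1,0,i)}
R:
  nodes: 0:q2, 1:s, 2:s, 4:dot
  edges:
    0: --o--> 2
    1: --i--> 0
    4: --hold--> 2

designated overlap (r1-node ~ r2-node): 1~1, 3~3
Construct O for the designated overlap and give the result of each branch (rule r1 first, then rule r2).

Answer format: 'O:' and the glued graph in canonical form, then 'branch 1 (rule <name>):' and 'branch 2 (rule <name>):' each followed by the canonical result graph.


O:
nodes: 0:q1, 1:s, 2:s, 3:dot, 4:q2, 5:s
edges: (0,2,o); (1,0,i); (1,4,i); (3,1,hold); (4,5,o)
branch 1 (rule r1):
nodes: 0:q1, 1:s, 2:s, 4:q2, 5:s, 6:dot
edges: (0,2,o); (1,0,i); (1,4,i); (4,5,o); (6,2,hold)
branch 2 (rule r2):
nodes: 0:q1, 1:s, 2:s, 4:q2, 5:s, 6:dot
edges: (0,2,o); (1,0,i); (1,4,i); (4,5,o); (6,5,hold)
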